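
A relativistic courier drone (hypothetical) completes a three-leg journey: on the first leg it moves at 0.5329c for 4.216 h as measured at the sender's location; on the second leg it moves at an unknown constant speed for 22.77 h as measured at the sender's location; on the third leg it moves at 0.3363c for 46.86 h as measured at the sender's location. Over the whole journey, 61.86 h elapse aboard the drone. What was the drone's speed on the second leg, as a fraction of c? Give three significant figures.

Leg 1: γ = 1/√(1 − 0.5329²) = 1/√0.7160 = 1.182; τ_1 = 4.216/1.182 = 3.567 h.
Leg 2: speed unknown; τ_2 = 22.77/γ_2.
Leg 3: γ = 1/√(1 − 0.3363²) = 1/√0.8869 = 1.062; τ_3 = 46.86/1.062 = 44.13 h.
Total proper time: 3.567 + τ_2 + 44.13 = 61.86, so τ_2 = 61.86 − 47.70 = 14.16 h.
γ_2 = 22.77/14.16 = 1.608; β = √(1 − 1/γ²) = √0.6132.

β = 0.783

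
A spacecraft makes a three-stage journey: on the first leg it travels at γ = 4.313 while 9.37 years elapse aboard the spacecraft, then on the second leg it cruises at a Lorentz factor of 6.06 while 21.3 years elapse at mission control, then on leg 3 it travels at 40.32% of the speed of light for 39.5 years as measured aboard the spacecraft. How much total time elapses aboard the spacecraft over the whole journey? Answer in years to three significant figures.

τ = 52.4 years

Leg 1: 9.37 years is already measured aboard the spacecraft.
Leg 2: γ = 6.06; τ_2 = 21.3/6.060 = 3.515 years.
Leg 3: 39.5 years is already measured aboard the spacecraft.
Total: 9.370 + 3.515 + 39.50 years.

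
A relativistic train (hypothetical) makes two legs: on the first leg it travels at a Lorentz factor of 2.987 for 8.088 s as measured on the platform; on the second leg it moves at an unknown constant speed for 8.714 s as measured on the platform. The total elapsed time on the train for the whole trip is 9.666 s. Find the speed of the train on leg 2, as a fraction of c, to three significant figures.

Leg 1: γ = 2.987; τ_1 = 8.088/2.987 = 2.708 s.
Leg 2: speed unknown; τ_2 = 8.714/γ_2.
Total proper time: 2.708 + τ_2 = 9.666, so τ_2 = 9.666 − 2.708 = 6.958 s.
γ_2 = 8.714/6.958 = 1.252; β = √(1 − 1/γ²) = √0.3624.

β = 0.602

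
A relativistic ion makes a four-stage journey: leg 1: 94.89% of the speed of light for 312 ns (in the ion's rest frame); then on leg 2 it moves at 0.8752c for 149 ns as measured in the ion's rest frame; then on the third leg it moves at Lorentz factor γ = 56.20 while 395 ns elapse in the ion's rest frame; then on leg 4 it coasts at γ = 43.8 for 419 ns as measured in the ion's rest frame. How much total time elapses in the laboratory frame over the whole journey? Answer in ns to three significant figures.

Leg 1: β = 0.9489; γ = 1/√(1 − 0.9489²) = 1/√0.09959 = 3.169; Δt_1 = 3.169 × 312 = 988.7 ns.
Leg 2: γ = 1/√(1 − 0.8752²) = 1/√0.2340 = 2.067; Δt_2 = 2.067 × 149 = 308.0 ns.
Leg 3: γ = 56.20; Δt_3 = 56.20 × 395 = 2.220×10⁴ ns.
Leg 4: γ = 43.8; Δt_4 = 43.80 × 419 = 1.835×10⁴ ns.
Total: 988.7 + 308.0 + 2.220×10⁴ + 1.835×10⁴ ns.

Δt = 4.18×10⁴ ns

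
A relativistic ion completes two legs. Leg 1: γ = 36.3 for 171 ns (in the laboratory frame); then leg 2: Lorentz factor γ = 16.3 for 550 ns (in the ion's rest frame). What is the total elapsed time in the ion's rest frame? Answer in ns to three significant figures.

Leg 1: γ = 36.3; τ_1 = 171/36.30 = 4.711 ns.
Leg 2: 550 ns is already measured in the ion's rest frame.
Total: 4.711 + 550.0 ns.

τ = 555 ns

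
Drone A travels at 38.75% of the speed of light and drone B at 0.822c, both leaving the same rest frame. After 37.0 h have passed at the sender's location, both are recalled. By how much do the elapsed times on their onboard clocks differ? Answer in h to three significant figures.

A: β = 0.3875; γ = 1/√(1 − 0.3875²) = 1/√0.8498 = 1.085; τ_A = 37.0/1.085 = 34.11 h.
B: γ = 1/√(1 − 0.822²) = 1/√0.3243 = 1.756; τ_B = 37.0/1.756 = 21.07 h.

|τ_A − τ_B| = 13.0 h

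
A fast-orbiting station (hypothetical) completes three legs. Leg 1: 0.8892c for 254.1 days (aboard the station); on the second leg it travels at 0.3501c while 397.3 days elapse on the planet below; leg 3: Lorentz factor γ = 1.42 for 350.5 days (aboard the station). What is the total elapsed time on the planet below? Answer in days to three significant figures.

Leg 1: γ = 1/√(1 − 0.8892²) = 1/√0.2093 = 2.186; Δt_1 = 2.186 × 254.1 = 555.4 days.
Leg 2: 397.3 days is already measured on the planet below.
Leg 3: γ = 1.42; Δt_3 = 1.420 × 350.5 = 497.7 days.
Total: 555.4 + 397.3 + 497.7 days.

Δt = 1450 days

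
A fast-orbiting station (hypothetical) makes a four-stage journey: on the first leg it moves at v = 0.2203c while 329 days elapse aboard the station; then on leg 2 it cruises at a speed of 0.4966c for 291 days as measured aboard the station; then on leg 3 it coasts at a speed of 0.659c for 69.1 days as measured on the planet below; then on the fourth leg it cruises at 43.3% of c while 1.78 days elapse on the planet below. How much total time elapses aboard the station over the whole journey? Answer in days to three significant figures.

Leg 1: 329 days is already measured aboard the station.
Leg 2: 291 days is already measured aboard the station.
Leg 3: γ = 1/√(1 − 0.659²) = 1/√0.5657 = 1.330; τ_3 = 69.1/1.330 = 51.97 days.
Leg 4: β = 0.433; γ = 1/√(1 − 0.433²) = 1/√0.8125 = 1.109; τ_4 = 1.78/1.109 = 1.604 days.
Total: 329.0 + 291.0 + 51.97 + 1.604 days.

τ = 674 days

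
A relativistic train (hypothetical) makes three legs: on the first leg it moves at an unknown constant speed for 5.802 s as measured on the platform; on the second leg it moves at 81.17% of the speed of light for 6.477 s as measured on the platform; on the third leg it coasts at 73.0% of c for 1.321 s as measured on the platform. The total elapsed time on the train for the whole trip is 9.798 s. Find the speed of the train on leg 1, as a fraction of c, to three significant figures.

Leg 1: speed unknown; τ_1 = 5.802/γ_1.
Leg 2: β = 0.8117; γ = 1/√(1 − 0.8117²) = 1/√0.3411 = 1.712; τ_2 = 6.477/1.712 = 3.783 s.
Leg 3: β = 0.730; γ = 1/√(1 − 0.730²) = 1/√0.4671 = 1.463; τ_3 = 1.321/1.463 = 0.9028 s.
Total proper time: τ_1 + 3.783 + 0.9028 = 9.798, so τ_1 = 9.798 − 4.686 = 5.112 s.
γ_1 = 5.802/5.112 = 1.135; β = √(1 − 1/γ²) = √0.2237.

β = 0.473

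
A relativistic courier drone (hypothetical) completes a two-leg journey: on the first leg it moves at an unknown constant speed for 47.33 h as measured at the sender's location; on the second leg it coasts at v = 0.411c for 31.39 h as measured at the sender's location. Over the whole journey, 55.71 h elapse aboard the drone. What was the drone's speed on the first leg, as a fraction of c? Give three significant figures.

Leg 1: speed unknown; τ_1 = 47.33/γ_1.
Leg 2: γ = 1/√(1 − 0.411²) = 1/√0.8311 = 1.097; τ_2 = 31.39/1.097 = 28.62 h.
Total proper time: τ_1 + 28.62 = 55.71, so τ_1 = 55.71 − 28.62 = 27.09 h.
γ_1 = 47.33/27.09 = 1.747; β = √(1 − 1/γ²) = √0.6723.

β = 0.820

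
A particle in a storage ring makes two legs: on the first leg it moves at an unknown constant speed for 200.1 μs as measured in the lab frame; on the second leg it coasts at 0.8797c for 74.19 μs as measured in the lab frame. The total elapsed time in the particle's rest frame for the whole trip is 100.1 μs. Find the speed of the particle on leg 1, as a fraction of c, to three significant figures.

Leg 1: speed unknown; τ_1 = 200.1/γ_1.
Leg 2: γ = 1/√(1 − 0.8797²) = 1/√0.2261 = 2.103; τ_2 = 74.19/2.103 = 35.28 μs.
Total proper time: τ_1 + 35.28 = 100.1, so τ_1 = 100.1 − 35.28 = 64.82 μs.
γ_1 = 200.1/64.82 = 3.087; β = √(1 − 1/γ²) = √0.8951.

β = 0.946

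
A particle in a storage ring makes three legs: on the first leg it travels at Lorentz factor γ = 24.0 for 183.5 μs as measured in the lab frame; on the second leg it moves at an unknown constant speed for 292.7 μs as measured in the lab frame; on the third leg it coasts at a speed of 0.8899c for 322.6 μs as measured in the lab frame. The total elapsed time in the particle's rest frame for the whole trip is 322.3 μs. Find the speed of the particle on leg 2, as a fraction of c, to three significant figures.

β = 0.820

Leg 1: γ = 24.0; τ_1 = 183.5/24.00 = 7.646 μs.
Leg 2: speed unknown; τ_2 = 292.7/γ_2.
Leg 3: γ = 1/√(1 − 0.8899²) = 1/√0.2081 = 2.192; τ_3 = 322.6/2.192 = 147.2 μs.
Total proper time: 7.646 + τ_2 + 147.2 = 322.3, so τ_2 = 322.3 − 154.8 = 167.5 μs.
γ_2 = 292.7/167.5 = 1.747; β = √(1 − 1/γ²) = √0.6725.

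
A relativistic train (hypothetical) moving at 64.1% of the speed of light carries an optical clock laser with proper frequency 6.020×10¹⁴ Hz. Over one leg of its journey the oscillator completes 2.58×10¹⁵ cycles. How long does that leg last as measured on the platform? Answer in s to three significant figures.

Δt = 5.58 s

β = 0.641; γ = 1/√(1 − 0.641²) = 1/√0.5891 = 1.303
Proper time for N cycles: τ = N/f = 2.58×10¹⁵/(6.020×10¹⁴) = 4.286×10⁰ s = 4.286 s.
Lab-frame duration Δt = γτ = 1.303 × 4.286 = 5.584 s.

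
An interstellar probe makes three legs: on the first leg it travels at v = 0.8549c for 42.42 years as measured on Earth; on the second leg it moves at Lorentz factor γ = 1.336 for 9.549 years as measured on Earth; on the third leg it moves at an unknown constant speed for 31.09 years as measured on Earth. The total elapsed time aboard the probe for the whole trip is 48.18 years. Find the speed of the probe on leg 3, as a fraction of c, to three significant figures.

Leg 1: γ = 1/√(1 − 0.8549²) = 1/√0.2691 = 1.928; τ_1 = 42.42/1.928 = 22.01 years.
Leg 2: γ = 1.336; τ_2 = 9.549/1.336 = 7.147 years.
Leg 3: speed unknown; τ_3 = 31.09/γ_3.
Total proper time: 22.01 + 7.147 + τ_3 = 48.18, so τ_3 = 48.18 − 29.15 = 19.03 years.
γ_3 = 31.09/19.03 = 1.634; β = √(1 − 1/γ²) = √0.6255.

β = 0.791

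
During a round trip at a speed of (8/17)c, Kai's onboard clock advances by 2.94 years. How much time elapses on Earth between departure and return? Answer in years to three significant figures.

γ = 1/√(1 − (8/17)²) = 17/15 ≈ 1.133
Earth-frame duration is the dilated interval: Δt = γτ = 1.133 × 2.94 years.

Δt = 3.33 years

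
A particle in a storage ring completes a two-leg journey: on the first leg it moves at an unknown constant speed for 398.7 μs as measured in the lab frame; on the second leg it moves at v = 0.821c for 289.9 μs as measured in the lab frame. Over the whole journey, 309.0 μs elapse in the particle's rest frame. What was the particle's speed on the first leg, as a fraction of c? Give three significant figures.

β = 0.933

Leg 1: speed unknown; τ_1 = 398.7/γ_1.
Leg 2: γ = 1/√(1 − 0.821²) = 1/√0.3260 = 1.752; τ_2 = 289.9/1.752 = 165.5 μs.
Total proper time: τ_1 + 165.5 = 309.0, so τ_1 = 309.0 − 165.5 = 143.5 μs.
γ_1 = 398.7/143.5 = 2.779; β = √(1 − 1/γ²) = √0.8705.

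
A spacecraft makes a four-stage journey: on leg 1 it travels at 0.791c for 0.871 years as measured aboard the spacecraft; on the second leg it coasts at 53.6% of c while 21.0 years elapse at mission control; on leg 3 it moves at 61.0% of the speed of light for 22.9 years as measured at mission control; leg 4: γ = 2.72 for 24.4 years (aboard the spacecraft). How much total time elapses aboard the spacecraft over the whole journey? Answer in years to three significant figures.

τ = 61.1 years

Leg 1: 0.871 years is already measured aboard the spacecraft.
Leg 2: β = 0.536; γ = 1/√(1 − 0.536²) = 1/√0.7127 = 1.185; τ_2 = 21.0/1.185 = 17.73 years.
Leg 3: β = 0.610; γ = 1/√(1 − 0.610²) = 1/√0.6279 = 1.262; τ_3 = 22.9/1.262 = 18.15 years.
Leg 4: 24.4 years is already measured aboard the spacecraft.
Total: 0.8710 + 17.73 + 18.15 + 24.40 years.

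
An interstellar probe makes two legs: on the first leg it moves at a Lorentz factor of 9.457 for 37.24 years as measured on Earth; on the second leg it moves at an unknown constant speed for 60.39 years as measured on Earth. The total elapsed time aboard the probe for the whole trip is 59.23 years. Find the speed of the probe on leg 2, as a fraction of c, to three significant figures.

Leg 1: γ = 9.457; τ_1 = 37.24/9.457 = 3.938 years.
Leg 2: speed unknown; τ_2 = 60.39/γ_2.
Total proper time: 3.938 + τ_2 = 59.23, so τ_2 = 59.23 − 3.938 = 55.29 years.
γ_2 = 60.39/55.29 = 1.092; β = √(1 − 1/γ²) = √0.1617.

β = 0.402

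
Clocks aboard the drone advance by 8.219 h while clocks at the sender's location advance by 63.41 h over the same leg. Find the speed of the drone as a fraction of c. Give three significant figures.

The proper time is measured aboard the drone (both events occur at the drone's location); Δt is measured at the sender's location. γ = Δt/τ = 63.41/8.219 = 7.715.
β = √(1 − 1/γ²) = √(1 − 0.01680) = √0.9832

v = 0.992c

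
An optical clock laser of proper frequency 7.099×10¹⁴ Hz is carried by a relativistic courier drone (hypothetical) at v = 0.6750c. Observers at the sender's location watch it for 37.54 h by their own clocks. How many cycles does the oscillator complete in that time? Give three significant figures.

N = 7.08×10¹⁹

γ = 1/√(1 − 0.6750²) = 1/√0.5444 = 1.355
During 37.54 h of lab time, the oscillator's proper time advances by τ = Δt/γ = 37.54/1.355 = 27.70 h = 9.971×10⁴ s.
N = f × τ = 7.099×10¹⁴ × 9.971×10⁴ = 7.079×10¹⁹.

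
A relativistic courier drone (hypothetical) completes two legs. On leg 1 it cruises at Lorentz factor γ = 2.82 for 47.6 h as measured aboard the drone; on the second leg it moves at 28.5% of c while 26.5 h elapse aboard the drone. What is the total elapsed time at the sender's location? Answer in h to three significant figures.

Δt = 162 h

Leg 1: γ = 2.82; Δt_1 = 2.820 × 47.6 = 134.2 h.
Leg 2: β = 0.285; γ = 1/√(1 − 0.285²) = 1/√0.9188 = 1.043; Δt_2 = 1.043 × 26.5 = 27.65 h.
Total: 134.2 + 27.65 h.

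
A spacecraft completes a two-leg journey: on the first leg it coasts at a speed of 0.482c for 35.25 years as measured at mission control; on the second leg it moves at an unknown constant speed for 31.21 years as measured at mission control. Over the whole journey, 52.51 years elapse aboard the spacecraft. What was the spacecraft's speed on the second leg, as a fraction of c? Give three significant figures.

Leg 1: γ = 1/√(1 − 0.482²) = 1/√0.7677 = 1.141; τ_1 = 35.25/1.141 = 30.89 years.
Leg 2: speed unknown; τ_2 = 31.21/γ_2.
Total proper time: 30.89 + τ_2 = 52.51, so τ_2 = 52.51 − 30.89 = 21.62 years.
γ_2 = 31.21/21.62 = 1.443; β = √(1 − 1/γ²) = √0.5199.

β = 0.721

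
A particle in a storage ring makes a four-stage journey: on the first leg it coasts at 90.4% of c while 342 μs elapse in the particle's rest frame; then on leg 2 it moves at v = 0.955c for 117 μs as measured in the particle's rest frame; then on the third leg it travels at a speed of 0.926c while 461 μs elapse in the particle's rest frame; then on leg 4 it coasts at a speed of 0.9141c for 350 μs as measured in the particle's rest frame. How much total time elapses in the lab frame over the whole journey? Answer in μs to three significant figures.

Leg 1: β = 0.904; γ = 1/√(1 − 0.904²) = 1/√0.1828 = 2.339; Δt_1 = 2.339 × 342 = 799.9 μs.
Leg 2: γ = 1/√(1 − 0.955²) = 1/√0.08798 = 3.371; Δt_2 = 3.371 × 117 = 394.5 μs.
Leg 3: γ = 1/√(1 − 0.926²) = 1/√0.1425 = 2.649; Δt_3 = 2.649 × 461 = 1221 μs.
Leg 4: γ = 1/√(1 − 0.9141²) = 1/√0.1644 = 2.466; Δt_4 = 2.466 × 350 = 863.2 μs.
Total: 799.9 + 394.5 + 1221 + 863.2 μs.

Δt = 3280 μs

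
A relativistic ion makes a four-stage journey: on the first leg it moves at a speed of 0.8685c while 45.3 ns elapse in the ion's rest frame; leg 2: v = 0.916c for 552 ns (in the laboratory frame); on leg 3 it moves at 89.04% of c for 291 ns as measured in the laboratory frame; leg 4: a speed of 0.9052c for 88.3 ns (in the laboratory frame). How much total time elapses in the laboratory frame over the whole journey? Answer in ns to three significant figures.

Δt = 1020 ns

Leg 1: γ = 1/√(1 − 0.8685²) = 1/√0.2457 = 2.017; Δt_1 = 2.017 × 45.3 = 91.39 ns.
Leg 2: 552 ns is already measured in the laboratory frame.
Leg 3: 291 ns is already measured in the laboratory frame.
Leg 4: 88.3 ns is already measured in the laboratory frame.
Total: 91.39 + 552.0 + 291.0 + 88.30 ns.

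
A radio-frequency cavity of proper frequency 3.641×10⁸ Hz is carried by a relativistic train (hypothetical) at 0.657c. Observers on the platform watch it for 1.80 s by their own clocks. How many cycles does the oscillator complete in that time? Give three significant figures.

γ = 1/√(1 − 0.657²) = 1/√0.5684 = 1.326
During 1.80 s of lab time, the oscillator's proper time advances by τ = Δt/γ = 1.80/1.326 = 1.357 s = 1.357×10⁰ s.
N = f × τ = 3.641×10⁸ × 1.357×10⁰ = 4.941×10⁸.

N = 4.94×10⁸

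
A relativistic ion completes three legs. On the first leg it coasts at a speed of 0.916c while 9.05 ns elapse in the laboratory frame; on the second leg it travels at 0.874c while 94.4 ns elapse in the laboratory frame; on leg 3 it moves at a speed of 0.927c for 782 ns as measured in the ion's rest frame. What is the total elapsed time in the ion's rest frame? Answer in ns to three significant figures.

τ = 832 ns

Leg 1: γ = 1/√(1 − 0.916²) = 1/√0.1609 = 2.493; τ_1 = 9.05/2.493 = 3.631 ns.
Leg 2: γ = 1/√(1 − 0.874²) = 1/√0.2361 = 2.058; τ_2 = 94.4/2.058 = 45.87 ns.
Leg 3: 782 ns is already measured in the ion's rest frame.
Total: 3.631 + 45.87 + 782.0 ns.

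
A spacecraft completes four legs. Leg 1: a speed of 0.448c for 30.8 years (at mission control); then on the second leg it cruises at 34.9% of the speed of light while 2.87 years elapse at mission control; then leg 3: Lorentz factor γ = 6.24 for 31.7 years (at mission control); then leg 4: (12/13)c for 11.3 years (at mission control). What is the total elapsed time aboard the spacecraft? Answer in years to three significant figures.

Leg 1: γ = 1/√(1 − 0.448²) = 1/√0.7993 = 1.119; τ_1 = 30.8/1.119 = 27.54 years.
Leg 2: β = 0.349; γ = 1/√(1 − 0.349²) = 1/√0.8782 = 1.067; τ_2 = 2.87/1.067 = 2.690 years.
Leg 3: γ = 6.24; τ_3 = 31.7/6.240 = 5.080 years.
Leg 4: γ = 1/√(1 − (12/13)²) = 13/5 = 2.600; τ_4 = 11.3/2.600 = 4.346 years.
Total: 27.54 + 2.690 + 5.080 + 4.346 years.

τ = 39.7 years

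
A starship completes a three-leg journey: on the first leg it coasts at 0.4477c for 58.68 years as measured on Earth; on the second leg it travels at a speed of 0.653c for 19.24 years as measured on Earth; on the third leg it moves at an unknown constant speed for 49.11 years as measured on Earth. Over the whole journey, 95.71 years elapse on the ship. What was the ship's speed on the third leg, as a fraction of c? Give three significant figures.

β = 0.812

Leg 1: γ = 1/√(1 − 0.4477²) = 1/√0.7996 = 1.118; τ_1 = 58.68/1.118 = 52.47 years.
Leg 2: γ = 1/√(1 − 0.653²) = 1/√0.5736 = 1.320; τ_2 = 19.24/1.320 = 14.57 years.
Leg 3: speed unknown; τ_3 = 49.11/γ_3.
Total proper time: 52.47 + 14.57 + τ_3 = 95.71, so τ_3 = 95.71 − 67.04 = 28.67 years.
γ_3 = 49.11/28.67 = 1.713; β = √(1 − 1/γ²) = √0.6592.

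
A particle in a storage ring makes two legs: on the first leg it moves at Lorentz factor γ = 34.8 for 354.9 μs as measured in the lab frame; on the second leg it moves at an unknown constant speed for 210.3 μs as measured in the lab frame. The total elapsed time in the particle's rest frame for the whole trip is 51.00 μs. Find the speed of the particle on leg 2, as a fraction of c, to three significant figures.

β = 0.981

Leg 1: γ = 34.8; τ_1 = 354.9/34.80 = 10.20 μs.
Leg 2: speed unknown; τ_2 = 210.3/γ_2.
Total proper time: 10.20 + τ_2 = 51.00, so τ_2 = 51.00 − 10.20 = 40.80 μs.
γ_2 = 210.3/40.80 = 5.154; β = √(1 − 1/γ²) = √0.9624.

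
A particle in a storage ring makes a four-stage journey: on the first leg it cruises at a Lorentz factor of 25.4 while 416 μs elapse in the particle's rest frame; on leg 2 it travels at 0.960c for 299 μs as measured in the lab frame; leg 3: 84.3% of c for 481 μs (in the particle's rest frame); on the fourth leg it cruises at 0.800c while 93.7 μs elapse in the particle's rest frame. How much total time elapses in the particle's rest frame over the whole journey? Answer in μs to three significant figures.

Leg 1: 416 μs is already measured in the particle's rest frame.
Leg 2: γ = 1/√(1 − 0.960²) = 25/7 ≈ 3.571; τ_2 = 299/3.571 = 83.72 μs.
Leg 3: 481 μs is already measured in the particle's rest frame.
Leg 4: 93.7 μs is already measured in the particle's rest frame.
Total: 416.0 + 83.72 + 481.0 + 93.70 μs.

τ = 1070 μs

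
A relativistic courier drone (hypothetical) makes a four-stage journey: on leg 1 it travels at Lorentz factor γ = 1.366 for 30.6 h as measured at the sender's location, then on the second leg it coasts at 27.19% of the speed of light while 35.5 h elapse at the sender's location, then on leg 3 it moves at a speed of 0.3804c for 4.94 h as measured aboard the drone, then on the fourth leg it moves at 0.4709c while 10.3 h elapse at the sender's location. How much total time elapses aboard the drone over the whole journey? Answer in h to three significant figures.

τ = 70.6 h

Leg 1: γ = 1.366; τ_1 = 30.6/1.366 = 22.40 h.
Leg 2: β = 0.2719; γ = 1/√(1 − 0.2719²) = 1/√0.9261 = 1.039; τ_2 = 35.5/1.039 = 34.16 h.
Leg 3: 4.94 h is already measured aboard the drone.
Leg 4: γ = 1/√(1 − 0.4709²) = 1/√0.7783 = 1.134; τ_4 = 10.3/1.134 = 9.087 h.
Total: 22.40 + 34.16 + 4.940 + 9.087 h.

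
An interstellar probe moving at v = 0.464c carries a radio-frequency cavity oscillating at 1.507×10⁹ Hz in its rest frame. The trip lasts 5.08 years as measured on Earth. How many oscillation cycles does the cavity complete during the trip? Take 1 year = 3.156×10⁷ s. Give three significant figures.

N = 2.14×10¹⁷

γ = 1/√(1 − 0.464²) = 1/√0.7847 = 1.129
The oscillator's own cycle count is N = f × τ where τ is the proper time aboard the probe. τ = Δt/γ = 5.08/1.129 = 4.500 years = 1.420×10⁸ s.
N = 1.507×10⁹ × 1.420×10⁸ = 2.140×10¹⁷.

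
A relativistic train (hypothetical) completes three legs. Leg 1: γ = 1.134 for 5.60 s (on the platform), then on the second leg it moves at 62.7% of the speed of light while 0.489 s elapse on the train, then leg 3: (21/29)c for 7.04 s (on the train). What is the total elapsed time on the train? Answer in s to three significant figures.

Leg 1: γ = 1.134; τ_1 = 5.60/1.134 = 4.938 s.
Leg 2: 0.489 s is already measured on the train.
Leg 3: 7.04 s is already measured on the train.
Total: 4.938 + 0.4890 + 7.040 s.

τ = 12.5 s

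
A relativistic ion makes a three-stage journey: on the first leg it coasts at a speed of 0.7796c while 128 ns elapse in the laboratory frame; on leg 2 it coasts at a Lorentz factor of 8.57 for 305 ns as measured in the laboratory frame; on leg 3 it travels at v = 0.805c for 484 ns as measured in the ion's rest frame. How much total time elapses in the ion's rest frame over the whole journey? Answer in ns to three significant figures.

Leg 1: γ = 1/√(1 − 0.7796²) = 1/√0.3922 = 1.597; τ_1 = 128/1.597 = 80.16 ns.
Leg 2: γ = 8.57; τ_2 = 305/8.570 = 35.59 ns.
Leg 3: 484 ns is already measured in the ion's rest frame.
Total: 80.16 + 35.59 + 484.0 ns.

τ = 600 ns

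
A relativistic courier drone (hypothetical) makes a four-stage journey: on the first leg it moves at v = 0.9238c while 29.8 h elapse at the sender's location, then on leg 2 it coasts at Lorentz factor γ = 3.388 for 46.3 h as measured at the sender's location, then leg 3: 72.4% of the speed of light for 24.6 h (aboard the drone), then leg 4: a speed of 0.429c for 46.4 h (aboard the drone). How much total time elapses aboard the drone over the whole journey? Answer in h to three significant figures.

τ = 96.1 h

Leg 1: γ = 1/√(1 − 0.9238²) = 1/√0.1466 = 2.612; τ_1 = 29.8/2.612 = 11.41 h.
Leg 2: γ = 3.388; τ_2 = 46.3/3.388 = 13.67 h.
Leg 3: 24.6 h is already measured aboard the drone.
Leg 4: 46.4 h is already measured aboard the drone.
Total: 11.41 + 13.67 + 24.60 + 46.40 h.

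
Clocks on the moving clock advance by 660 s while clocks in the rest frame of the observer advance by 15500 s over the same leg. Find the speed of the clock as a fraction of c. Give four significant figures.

The proper time is measured on the moving clock (both events occur at the clock's location); Δt is measured in the rest frame of the observer. γ = Δt/τ = 15500/660 = 23.48.
β = √(1 − 1/γ²) = √(1 − 0.001813) = √0.9982

v = 0.9991c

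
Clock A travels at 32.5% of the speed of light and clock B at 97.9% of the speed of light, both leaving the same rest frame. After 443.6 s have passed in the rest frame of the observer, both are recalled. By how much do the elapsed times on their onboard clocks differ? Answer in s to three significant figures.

|τ_A − τ_B| = 329 s

A: β = 0.325; γ = 1/√(1 − 0.325²) = 1/√0.8944 = 1.057; τ_A = 443.6/1.057 = 419.5 s.
B: β = 0.979; γ = 1/√(1 − 0.979²) = 1/√0.04156 = 4.905; τ_B = 443.6/4.905 = 90.43 s.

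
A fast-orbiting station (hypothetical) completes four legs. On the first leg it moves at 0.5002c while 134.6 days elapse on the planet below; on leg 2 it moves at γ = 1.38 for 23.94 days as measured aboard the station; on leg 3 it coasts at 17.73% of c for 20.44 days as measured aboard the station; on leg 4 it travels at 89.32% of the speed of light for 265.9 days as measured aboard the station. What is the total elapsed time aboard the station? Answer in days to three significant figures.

Leg 1: γ = 1/√(1 − 0.5002²) = 1/√0.7498 = 1.155; τ_1 = 134.6/1.155 = 116.6 days.
Leg 2: 23.94 days is already measured aboard the station.
Leg 3: 20.44 days is already measured aboard the station.
Leg 4: 265.9 days is already measured aboard the station.
Total: 116.6 + 23.94 + 20.44 + 265.9 days.

τ = 427 days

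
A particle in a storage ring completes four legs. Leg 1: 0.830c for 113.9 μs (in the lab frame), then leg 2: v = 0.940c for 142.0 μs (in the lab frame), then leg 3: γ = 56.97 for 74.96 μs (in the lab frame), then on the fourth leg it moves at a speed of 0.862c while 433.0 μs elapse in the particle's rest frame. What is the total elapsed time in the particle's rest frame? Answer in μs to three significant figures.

τ = 546 μs

Leg 1: γ = 1/√(1 − 0.830²) = 1/√0.3111 = 1.793; τ_1 = 113.9/1.793 = 63.53 μs.
Leg 2: γ = 1/√(1 − 0.940²) = 1/√0.1164 = 2.931; τ_2 = 142.0/2.931 = 48.45 μs.
Leg 3: γ = 56.97; τ_3 = 74.96/56.97 = 1.316 μs.
Leg 4: 433.0 μs is already measured in the particle's rest frame.
Total: 63.53 + 48.45 + 1.316 + 433.0 μs.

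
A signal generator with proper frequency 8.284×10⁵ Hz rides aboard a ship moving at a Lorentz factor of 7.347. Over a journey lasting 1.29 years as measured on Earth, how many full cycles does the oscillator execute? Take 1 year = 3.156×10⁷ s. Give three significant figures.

N = 4.59×10¹²

γ = 7.347
The oscillator's own cycle count is N = f × τ where τ is the proper time on the ship. τ = Δt/γ = 1.29/7.347 = 0.1756 years = 5.541×10⁶ s.
N = 8.284×10⁵ × 5.541×10⁶ = 4.590×10¹².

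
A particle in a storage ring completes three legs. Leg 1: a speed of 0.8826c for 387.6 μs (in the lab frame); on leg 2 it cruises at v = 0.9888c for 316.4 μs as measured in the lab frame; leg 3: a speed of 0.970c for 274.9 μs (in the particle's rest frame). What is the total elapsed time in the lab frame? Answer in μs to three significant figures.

Δt = 1830 μs

Leg 1: 387.6 μs is already measured in the lab frame.
Leg 2: 316.4 μs is already measured in the lab frame.
Leg 3: γ = 1/√(1 − 0.970²) = 1/√0.05910 = 4.113; Δt_3 = 4.113 × 274.9 = 1131 μs.
Total: 387.6 + 316.4 + 1131 μs.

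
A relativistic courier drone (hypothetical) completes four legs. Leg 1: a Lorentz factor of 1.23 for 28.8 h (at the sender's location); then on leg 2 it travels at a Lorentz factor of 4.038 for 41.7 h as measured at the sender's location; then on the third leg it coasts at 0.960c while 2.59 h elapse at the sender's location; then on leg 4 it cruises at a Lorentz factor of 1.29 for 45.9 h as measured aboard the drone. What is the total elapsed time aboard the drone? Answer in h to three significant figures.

Leg 1: γ = 1.23; τ_1 = 28.8/1.230 = 23.41 h.
Leg 2: γ = 4.038; τ_2 = 41.7/4.038 = 10.33 h.
Leg 3: γ = 1/√(1 − 0.960²) = 25/7 ≈ 3.571; τ_3 = 2.59/3.571 = 0.7252 h.
Leg 4: 45.9 h is already measured aboard the drone.
Total: 23.41 + 10.33 + 0.7252 + 45.90 h.

τ = 80.4 h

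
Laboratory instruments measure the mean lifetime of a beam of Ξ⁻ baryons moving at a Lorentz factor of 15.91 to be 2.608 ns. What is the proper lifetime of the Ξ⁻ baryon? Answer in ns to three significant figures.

τ₀ = 0.164 ns

γ = 15.91
The lab-frame lifetime is the dilated interval; the proper lifetime is τ₀ = Δt/γ = 2.608/15.91 ns.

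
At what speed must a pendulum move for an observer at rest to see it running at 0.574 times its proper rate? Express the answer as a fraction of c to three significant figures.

Rate ratio = 1/γ, so γ = 1/0.574 = 1.742.
β = √(1 − 1/γ²) = √(1 − 0.574²) = √0.6705

β = 0.819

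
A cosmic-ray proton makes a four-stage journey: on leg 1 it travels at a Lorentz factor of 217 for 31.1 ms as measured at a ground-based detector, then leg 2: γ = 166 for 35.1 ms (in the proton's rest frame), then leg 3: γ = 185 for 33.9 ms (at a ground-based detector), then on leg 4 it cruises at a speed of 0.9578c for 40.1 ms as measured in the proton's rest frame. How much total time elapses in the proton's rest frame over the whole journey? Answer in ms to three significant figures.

τ = 75.5 ms

Leg 1: γ = 217; τ_1 = 31.1/217.0 = 0.1433 ms.
Leg 2: 35.1 ms is already measured in the proton's rest frame.
Leg 3: γ = 185; τ_3 = 33.9/185.0 = 0.1832 ms.
Leg 4: 40.1 ms is already measured in the proton's rest frame.
Total: 0.1433 + 35.10 + 0.1832 + 40.10 ms.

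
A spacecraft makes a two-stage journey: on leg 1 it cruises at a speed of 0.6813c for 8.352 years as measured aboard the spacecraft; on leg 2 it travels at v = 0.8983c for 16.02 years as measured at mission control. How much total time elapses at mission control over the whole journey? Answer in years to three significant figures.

Δt = 27.4 years

Leg 1: γ = 1/√(1 − 0.6813²) = 1/√0.5358 = 1.366; Δt_1 = 1.366 × 8.352 = 11.41 years.
Leg 2: 16.02 years is already measured at mission control.
Total: 11.41 + 16.02 years.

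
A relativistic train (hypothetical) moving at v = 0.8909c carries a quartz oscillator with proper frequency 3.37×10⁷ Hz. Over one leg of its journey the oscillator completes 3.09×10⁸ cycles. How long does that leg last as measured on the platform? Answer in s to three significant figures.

γ = 1/√(1 − 0.8909²) = 1/√0.2063 = 2.202
Proper time for N cycles: τ = N/f = 3.09×10⁸/(3.37×10⁷) = 9.169×10⁰ s = 9.169 s.
Lab-frame duration Δt = γτ = 2.202 × 9.169 = 20.19 s.

Δt = 20.2 s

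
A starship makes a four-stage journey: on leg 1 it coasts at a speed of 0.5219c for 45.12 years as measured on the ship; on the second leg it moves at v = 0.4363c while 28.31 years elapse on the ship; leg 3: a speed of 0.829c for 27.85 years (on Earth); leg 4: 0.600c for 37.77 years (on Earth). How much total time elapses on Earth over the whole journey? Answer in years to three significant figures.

Leg 1: γ = 1/√(1 − 0.5219²) = 1/√0.7276 = 1.172; Δt_1 = 1.172 × 45.12 = 52.90 years.
Leg 2: γ = 1/√(1 − 0.4363²) = 1/√0.8096 = 1.111; Δt_2 = 1.111 × 28.31 = 31.46 years.
Leg 3: 27.85 years is already measured on Earth.
Leg 4: 37.77 years is already measured on Earth.
Total: 52.90 + 31.46 + 27.85 + 37.77 years.

Δt = 150 years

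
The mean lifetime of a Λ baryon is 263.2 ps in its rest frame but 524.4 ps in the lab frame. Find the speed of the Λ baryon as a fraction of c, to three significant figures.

β = 0.865

γ = Δt/τ₀ = 524.4/263.2 = 1.992
β = √(1 − 1/γ²) = √(1 − 0.2519) = √0.7481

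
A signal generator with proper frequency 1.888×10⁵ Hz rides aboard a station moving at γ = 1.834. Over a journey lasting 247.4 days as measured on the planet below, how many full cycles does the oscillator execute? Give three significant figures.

N = 2.20×10¹²

γ = 1.834
The oscillator's own cycle count is N = f × τ where τ is the proper time aboard the station. τ = Δt/γ = 247.4/1.834 = 134.9 days = 1.166×10⁷ s.
N = 1.888×10⁵ × 1.166×10⁷ = 2.200×10¹².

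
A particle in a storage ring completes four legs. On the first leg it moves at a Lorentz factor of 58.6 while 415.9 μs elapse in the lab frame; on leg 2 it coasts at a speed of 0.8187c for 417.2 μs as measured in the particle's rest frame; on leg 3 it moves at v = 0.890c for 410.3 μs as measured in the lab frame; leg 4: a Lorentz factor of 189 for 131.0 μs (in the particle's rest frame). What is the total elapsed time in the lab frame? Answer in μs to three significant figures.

Δt = 2.63×10⁴ μs

Leg 1: 415.9 μs is already measured in the lab frame.
Leg 2: γ = 1/√(1 − 0.8187²) = 1/√0.3297 = 1.741; Δt_2 = 1.741 × 417.2 = 726.5 μs.
Leg 3: 410.3 μs is already measured in the lab frame.
Leg 4: γ = 189; Δt_4 = 189.0 × 131.0 = 2.476×10⁴ μs.
Total: 415.9 + 726.5 + 410.3 + 2.476×10⁴ μs.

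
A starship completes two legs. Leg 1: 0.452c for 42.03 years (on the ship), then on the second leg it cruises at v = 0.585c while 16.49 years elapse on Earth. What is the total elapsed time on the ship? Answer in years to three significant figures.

τ = 55.4 years

Leg 1: 42.03 years is already measured on the ship.
Leg 2: γ = 1/√(1 − 0.585²) = 1/√0.6578 = 1.233; τ_2 = 16.49/1.233 = 13.37 years.
Total: 42.03 + 13.37 years.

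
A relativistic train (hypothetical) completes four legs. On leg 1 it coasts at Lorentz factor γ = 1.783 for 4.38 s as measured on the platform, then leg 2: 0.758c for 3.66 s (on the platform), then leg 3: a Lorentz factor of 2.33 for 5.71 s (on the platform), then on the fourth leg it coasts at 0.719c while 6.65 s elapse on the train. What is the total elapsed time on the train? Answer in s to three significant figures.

τ = 13.9 s

Leg 1: γ = 1.783; τ_1 = 4.38/1.783 = 2.457 s.
Leg 2: γ = 1/√(1 − 0.758²) = 1/√0.4254 = 1.533; τ_2 = 3.66/1.533 = 2.387 s.
Leg 3: γ = 2.33; τ_3 = 5.71/2.330 = 2.451 s.
Leg 4: 6.65 s is already measured on the train.
Total: 2.457 + 2.387 + 2.451 + 6.650 s.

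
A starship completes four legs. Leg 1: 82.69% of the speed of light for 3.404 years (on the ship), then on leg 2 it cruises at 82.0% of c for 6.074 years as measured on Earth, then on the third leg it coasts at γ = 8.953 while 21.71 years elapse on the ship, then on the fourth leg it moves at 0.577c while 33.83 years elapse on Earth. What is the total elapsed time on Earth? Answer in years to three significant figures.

Leg 1: β = 0.8269; γ = 1/√(1 − 0.8269²) = 1/√0.3162 = 1.778; Δt_1 = 1.778 × 3.404 = 6.053 years.
Leg 2: 6.074 years is already measured on Earth.
Leg 3: γ = 8.953; Δt_3 = 8.953 × 21.71 = 194.4 years.
Leg 4: 33.83 years is already measured on Earth.
Total: 6.053 + 6.074 + 194.4 + 33.83 years.

Δt = 240 years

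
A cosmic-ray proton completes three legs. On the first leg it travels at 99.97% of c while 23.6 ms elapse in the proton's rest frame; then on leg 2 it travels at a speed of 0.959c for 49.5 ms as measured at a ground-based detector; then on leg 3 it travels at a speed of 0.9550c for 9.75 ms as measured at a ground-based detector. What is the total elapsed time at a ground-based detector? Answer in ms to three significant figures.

Leg 1: β = 0.9997; γ = 1/√(1 − 0.9997²) = 1/√5.999×10⁻⁴ = 40.83; Δt_1 = 40.83 × 23.6 = 963.5 ms.
Leg 2: 49.5 ms is already measured at a ground-based detector.
Leg 3: 9.75 ms is already measured at a ground-based detector.
Total: 963.5 + 49.50 + 9.750 ms.

Δt = 1020 ms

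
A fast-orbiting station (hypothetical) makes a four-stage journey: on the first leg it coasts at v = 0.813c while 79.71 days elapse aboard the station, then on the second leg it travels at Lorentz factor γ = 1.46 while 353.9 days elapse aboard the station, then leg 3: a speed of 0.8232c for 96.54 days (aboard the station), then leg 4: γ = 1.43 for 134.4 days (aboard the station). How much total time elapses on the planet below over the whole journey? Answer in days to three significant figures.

Leg 1: γ = 1/√(1 − 0.813²) = 1/√0.3390 = 1.717; Δt_1 = 1.717 × 79.71 = 136.9 days.
Leg 2: γ = 1.46; Δt_2 = 1.460 × 353.9 = 516.7 days.
Leg 3: γ = 1/√(1 − 0.8232²) = 1/√0.3223 = 1.761; Δt_3 = 1.761 × 96.54 = 170.0 days.
Leg 4: γ = 1.43; Δt_4 = 1.430 × 134.4 = 192.2 days.
Total: 136.9 + 516.7 + 170.0 + 192.2 days.

Δt = 1020 days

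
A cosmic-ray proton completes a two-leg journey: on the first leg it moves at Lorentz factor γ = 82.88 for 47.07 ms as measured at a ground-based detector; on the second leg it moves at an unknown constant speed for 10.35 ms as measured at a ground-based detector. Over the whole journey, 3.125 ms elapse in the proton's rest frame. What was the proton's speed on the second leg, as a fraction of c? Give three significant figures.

Leg 1: γ = 82.88; τ_1 = 47.07/82.88 = 0.5679 ms.
Leg 2: speed unknown; τ_2 = 10.35/γ_2.
Total proper time: 0.5679 + τ_2 = 3.125, so τ_2 = 3.125 − 0.5679 = 2.557 ms.
γ_2 = 10.35/2.557 = 4.048; β = √(1 − 1/γ²) = √0.9390.

β = 0.969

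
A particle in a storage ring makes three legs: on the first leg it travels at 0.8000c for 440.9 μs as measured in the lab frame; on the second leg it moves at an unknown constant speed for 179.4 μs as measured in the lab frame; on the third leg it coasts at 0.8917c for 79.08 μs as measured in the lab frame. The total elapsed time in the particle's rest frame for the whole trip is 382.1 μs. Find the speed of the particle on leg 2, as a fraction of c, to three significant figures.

β = 0.890

Leg 1: γ = 1/√(1 − 0.8000²) = 1/√0.3600 = 1.667; τ_1 = 440.9/1.667 = 264.5 μs.
Leg 2: speed unknown; τ_2 = 179.4/γ_2.
Leg 3: γ = 1/√(1 − 0.8917²) = 1/√0.2049 = 2.209; τ_3 = 79.08/2.209 = 35.79 μs.
Total proper time: 264.5 + τ_2 + 35.79 = 382.1, so τ_2 = 382.1 − 300.3 = 81.77 μs.
γ_2 = 179.4/81.77 = 2.194; β = √(1 − 1/γ²) = √0.7923.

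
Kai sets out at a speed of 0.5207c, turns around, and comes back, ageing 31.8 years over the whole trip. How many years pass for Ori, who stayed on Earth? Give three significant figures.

Δt = 37.2 years

γ = 1/√(1 − 0.5207²) = 1/√0.7289 = 1.171
Earth-frame duration is the dilated interval: Δt = γτ = 1.171 × 31.8 years.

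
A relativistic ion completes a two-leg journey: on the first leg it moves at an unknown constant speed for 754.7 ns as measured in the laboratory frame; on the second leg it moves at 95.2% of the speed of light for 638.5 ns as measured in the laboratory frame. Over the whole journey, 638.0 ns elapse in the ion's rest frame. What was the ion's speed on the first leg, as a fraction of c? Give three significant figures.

β = 0.810

Leg 1: speed unknown; τ_1 = 754.7/γ_1.
Leg 2: β = 0.952; γ = 1/√(1 − 0.952²) = 1/√0.09370 = 3.267; τ_2 = 638.5/3.267 = 195.4 ns.
Total proper time: τ_1 + 195.4 = 638.0, so τ_1 = 638.0 − 195.4 = 442.6 ns.
γ_1 = 754.7/442.6 = 1.705; β = √(1 − 1/γ²) = √0.6561.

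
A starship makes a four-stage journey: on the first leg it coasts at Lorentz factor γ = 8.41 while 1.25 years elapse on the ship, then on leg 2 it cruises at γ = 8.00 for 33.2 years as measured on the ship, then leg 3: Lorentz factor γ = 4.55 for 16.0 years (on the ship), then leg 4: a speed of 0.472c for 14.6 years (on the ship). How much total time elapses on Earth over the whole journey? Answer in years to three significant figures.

Δt = 365 years

Leg 1: γ = 8.41; Δt_1 = 8.410 × 1.25 = 10.51 years.
Leg 2: γ = 8.00; Δt_2 = 8.000 × 33.2 = 265.6 years.
Leg 3: γ = 4.55; Δt_3 = 4.550 × 16.0 = 72.80 years.
Leg 4: γ = 1/√(1 − 0.472²) = 1/√0.7772 = 1.134; Δt_4 = 1.134 × 14.6 = 16.56 years.
Total: 10.51 + 265.6 + 72.80 + 16.56 years.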